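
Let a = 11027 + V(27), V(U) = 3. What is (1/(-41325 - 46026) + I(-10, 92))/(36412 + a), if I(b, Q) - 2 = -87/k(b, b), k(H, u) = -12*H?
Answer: 4454861/165764245680 ≈ 2.6875e-5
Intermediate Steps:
I(b, Q) = 2 + 29/(4*b) (I(b, Q) = 2 - 87*(-1/(12*b)) = 2 - (-29)/(4*b) = 2 + 29/(4*b))
a = 11030 (a = 11027 + 3 = 11030)
(1/(-41325 - 46026) + I(-10, 92))/(36412 + a) = (1/(-41325 - 46026) + (2 + (29/4)/(-10)))/(36412 + 11030) = (1/(-87351) + (2 + (29/4)*(-⅒)))/47442 = (-1/87351 + (2 - 29/40))*(1/47442) = (-1/87351 + 51/40)*(1/47442) = (4454861/3494040)*(1/47442) = 4454861/165764245680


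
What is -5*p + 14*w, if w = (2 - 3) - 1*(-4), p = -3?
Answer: 57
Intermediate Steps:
w = 3 (w = -1 + 4 = 3)
-5*p + 14*w = -5*(-3) + 14*3 = 15 + 42 = 57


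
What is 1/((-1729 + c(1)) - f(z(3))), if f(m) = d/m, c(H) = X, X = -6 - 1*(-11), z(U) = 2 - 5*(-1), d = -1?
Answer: -7/12067 ≈ -0.00058009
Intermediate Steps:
z(U) = 7 (z(U) = 2 + 5 = 7)
X = 5 (X = -6 + 11 = 5)
c(H) = 5
f(m) = -1/m
1/((-1729 + c(1)) - f(z(3))) = 1/((-1729 + 5) - (-1)/7) = 1/(-1724 - (-1)/7) = 1/(-1724 - 1*(-⅐)) = 1/(-1724 + ⅐) = 1/(-12067/7) = -7/12067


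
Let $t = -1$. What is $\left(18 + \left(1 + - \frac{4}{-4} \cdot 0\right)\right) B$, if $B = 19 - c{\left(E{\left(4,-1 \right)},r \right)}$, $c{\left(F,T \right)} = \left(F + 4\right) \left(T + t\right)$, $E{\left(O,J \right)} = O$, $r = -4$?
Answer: $1121$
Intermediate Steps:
$c{\left(F,T \right)} = \left(-1 + T\right) \left(4 + F\right)$ ($c{\left(F,T \right)} = \left(F + 4\right) \left(T - 1\right) = \left(4 + F\right) \left(-1 + T\right) = \left(-1 + T\right) \left(4 + F\right)$)
$B = 59$ ($B = 19 - \left(-4 - 4 + 4 \left(-4\right) + 4 \left(-4\right)\right) = 19 - \left(-4 - 4 - 16 - 16\right) = 19 - -40 = 19 + 40 = 59$)
$\left(18 + \left(1 + - \frac{4}{-4} \cdot 0\right)\right) B = \left(18 + \left(1 + - \frac{4}{-4} \cdot 0\right)\right) 59 = \left(18 + \left(1 + \left(-4\right) \left(- \frac{1}{4}\right) 0\right)\right) 59 = \left(18 + \left(1 + 1 \cdot 0\right)\right) 59 = \left(18 + \left(1 + 0\right)\right) 59 = \left(18 + 1\right) 59 = 19 \cdot 59 = 1121$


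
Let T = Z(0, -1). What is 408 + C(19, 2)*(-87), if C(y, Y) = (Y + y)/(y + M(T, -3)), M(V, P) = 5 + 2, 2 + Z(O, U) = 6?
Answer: 8781/26 ≈ 337.73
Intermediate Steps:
Z(O, U) = 4 (Z(O, U) = -2 + 6 = 4)
T = 4
M(V, P) = 7
C(y, Y) = (Y + y)/(7 + y) (C(y, Y) = (Y + y)/(y + 7) = (Y + y)/(7 + y))
408 + C(19, 2)*(-87) = 408 + ((2 + 19)/(7 + 19))*(-87) = 408 + (21/26)*(-87) = 408 - 1827/26 = 8781/26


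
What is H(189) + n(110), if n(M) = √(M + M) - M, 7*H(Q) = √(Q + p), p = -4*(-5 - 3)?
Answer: -110 + 2*√55 + √221/7 ≈ -93.044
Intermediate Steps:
p = 32 (p = -4*(-8) = 32)
H(Q) = √(32 + Q)/7 (H(Q) = √(Q + 32)/7 = √(32 + Q)/7)
n(M) = -M + √2*√M (n(M) = √(2*M) - M = √2*√M - M = -M + √2*√M)
H(189) + n(110) = √(32 + 189)/7 + (-1*110 + √2*√110) = √221/7 + (-110 + 2*√55) = -110 + 2*√55 + √221/7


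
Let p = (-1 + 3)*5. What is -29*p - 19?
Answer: -309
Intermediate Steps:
p = 10 (p = 2*5 = 10)
-29*p - 19 = -29*10 - 19 = -290 - 19 = -309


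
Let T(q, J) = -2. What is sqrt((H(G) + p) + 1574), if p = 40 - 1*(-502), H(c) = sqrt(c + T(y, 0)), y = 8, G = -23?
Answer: sqrt(2116 + 5*I) ≈ 46.0 + 0.0543*I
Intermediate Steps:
H(c) = sqrt(-2 + c) (H(c) = sqrt(c - 2) = sqrt(-2 + c))
p = 542 (p = 40 + 502 = 542)
sqrt((H(G) + p) + 1574) = sqrt((sqrt(-2 - 23) + 542) + 1574) = sqrt((sqrt(-25) + 542) + 1574) = sqrt((5*I + 542) + 1574) = sqrt((542 + 5*I) + 1574) = sqrt(2116 + 5*I)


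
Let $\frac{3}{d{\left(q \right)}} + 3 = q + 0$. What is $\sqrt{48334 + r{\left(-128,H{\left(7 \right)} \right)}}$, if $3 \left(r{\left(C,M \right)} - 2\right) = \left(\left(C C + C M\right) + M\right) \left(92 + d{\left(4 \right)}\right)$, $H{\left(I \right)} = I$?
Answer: $\sqrt{539011} \approx 734.17$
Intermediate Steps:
$d{\left(q \right)} = \frac{3}{-3 + q}$ ($d{\left(q \right)} = \frac{3}{-3 + \left(q + 0\right)} = \frac{3}{-3 + q}$)
$r{\left(C,M \right)} = 2 + \frac{95 M}{3} + \frac{95 C^{2}}{3} + \frac{95 C M}{3}$ ($r{\left(C,M \right)} = 2 + \frac{\left(\left(C C + C M\right) + M\right) \left(92 + \frac{3}{-3 + 4}\right)}{3} = 2 + \frac{\left(\left(C^{2} + C M\right) + M\right) \left(92 + \frac{3}{1}\right)}{3} = 2 + \frac{\left(M + C^{2} + C M\right) \left(92 + 3 \cdot 1\right)}{3} = 2 + \frac{\left(M + C^{2} + C M\right) \left(92 + 3\right)}{3} = 2 + \frac{\left(M + C^{2} + C M\right) 95}{3} = 2 + \frac{95 M + 95 C^{2} + 95 C M}{3} = 2 + \left(\frac{95 M}{3} + \frac{95 C^{2}}{3} + \frac{95 C M}{3}\right) = 2 + \frac{95 M}{3} + \frac{95 C^{2}}{3} + \frac{95 C M}{3}$)
$\sqrt{48334 + r{\left(-128,H{\left(7 \right)} \right)}} = \sqrt{48334 + \left(2 + \frac{95}{3} \cdot 7 + \frac{95 \left(-128\right)^{2}}{3} + \frac{95}{3} \left(-128\right) 7\right)} = \sqrt{48334 + \left(2 + \frac{665}{3} + \frac{95}{3} \cdot 16384 - \frac{85120}{3}\right)} = \sqrt{48334 + \left(2 + \frac{665}{3} + \frac{1556480}{3} - \frac{85120}{3}\right)} = \sqrt{48334 + 490677} = \sqrt{539011}$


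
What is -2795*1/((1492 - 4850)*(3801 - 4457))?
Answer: -2795/2202848 ≈ -0.0012688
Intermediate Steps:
-2795*1/((1492 - 4850)*(3801 - 4457)) = -2795/((-3358*(-656))) = -2795/2202848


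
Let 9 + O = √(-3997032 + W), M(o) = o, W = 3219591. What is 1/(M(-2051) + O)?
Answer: -2060/5021041 - I*√777441/5021041 ≈ -0.00041027 - 0.00017561*I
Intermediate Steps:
O = -9 + I*√777441 (O = -9 + √(-3997032 + 3219591) = -9 + √(-777441) = -9 + I*√777441 ≈ -9.0 + 881.73*I)
1/(M(-2051) + O) = 1/(-2051 + (-9 + I*√777441)) = 1/(-2060 + I*√777441)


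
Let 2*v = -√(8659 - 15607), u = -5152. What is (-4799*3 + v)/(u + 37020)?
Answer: -14397/31868 - 3*I*√193/31868 ≈ -0.45177 - 0.0013078*I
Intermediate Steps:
v = -3*I*√193 (v = (-√(8659 - 15607))/2 = (-√(-6948))/2 = (-6*I*√193)/2 = -3*I*√193 ≈ -41.677*I)
(-4799*3 + v)/(u + 37020) = (-4799*3 - 3*I*√193)/(-5152 + 37020) = (-14397 - 3*I*√193)/31868 = (-14397 - 3*I*√193)*(1/31868) = -14397/31868 - 3*I*√193/31868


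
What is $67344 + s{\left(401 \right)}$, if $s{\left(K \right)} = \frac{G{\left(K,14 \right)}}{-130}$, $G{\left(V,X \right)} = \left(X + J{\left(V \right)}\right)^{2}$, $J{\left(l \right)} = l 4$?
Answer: $\frac{3068398}{65} \approx 47206.0$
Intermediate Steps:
$J{\left(l \right)} = 4 l$
$G{\left(V,X \right)} = \left(X + 4 V\right)^{2}$
$s{\left(K \right)} = - \frac{\left(14 + 4 K\right)^{2}}{130}$ ($s{\left(K \right)} = \frac{\left(14 + 4 K\right)^{2}}{-130} = \left(14 + 4 K\right)^{2} \left(- \frac{1}{130}\right) = - \frac{\left(14 + 4 K\right)^{2}}{130}$)
$67344 + s{\left(401 \right)} = 67344 - \frac{2 \left(7 + 2 \cdot 401\right)^{2}}{65} = 67344 - \frac{2 \left(7 + 802\right)^{2}}{65} = 67344 - \frac{2 \cdot 809^{2}}{65} = 67344 - \frac{1308962}{65} = \frac{3068398}{65}$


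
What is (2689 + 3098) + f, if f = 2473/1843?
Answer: 10667914/1843 ≈ 5788.3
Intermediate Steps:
f = 2473/1843 (f = 2473*(1/1843) = 2473/1843 ≈ 1.3418)
(2689 + 3098) + f = (2689 + 3098) + 2473/1843 = 5787 + 2473/1843 = 10667914/1843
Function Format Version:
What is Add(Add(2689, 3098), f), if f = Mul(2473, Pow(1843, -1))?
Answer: Rational(10667914, 1843) ≈ 5788.3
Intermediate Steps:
f = Rational(2473, 1843) (f = Mul(2473, Rational(1, 1843)) = Rational(2473, 1843) ≈ 1.3418)
Add(Add(2689, 3098), f) = Add(Add(2689, 3098), Rational(2473, 1843)) = Add(5787, Rational(2473, 1843)) = Rational(10667914, 1843)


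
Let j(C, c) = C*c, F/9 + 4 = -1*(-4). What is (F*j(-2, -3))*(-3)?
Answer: 0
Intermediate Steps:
F = 0 (F = -36 + 9*(-1*(-4)) = -36 + 9*4 = -36 + 36 = 0)
(F*j(-2, -3))*(-3) = (0*(-2*(-3)))*(-3) = (0*6)*(-3) = 0*(-3) = 0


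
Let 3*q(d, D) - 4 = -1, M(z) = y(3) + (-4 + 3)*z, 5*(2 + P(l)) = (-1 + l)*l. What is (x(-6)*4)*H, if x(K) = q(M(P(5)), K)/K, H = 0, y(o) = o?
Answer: 0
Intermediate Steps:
P(l) = -2 + l*(-1 + l)/5 (P(l) = -2 + ((-1 + l)*l)/5 = -2 + (l*(-1 + l))/5 = -2 + l*(-1 + l)/5)
M(z) = 3 - z (M(z) = 3 + (-4 + 3)*z = 3 - z)
q(d, D) = 1 (q(d, D) = 4/3 + (1/3)*(-1) = 4/3 - 1/3 = 1)
x(K) = 1/K
(x(-6)*4)*H = (4/(-6))*0 = -1/6*4*0 = -2/3*0 = 0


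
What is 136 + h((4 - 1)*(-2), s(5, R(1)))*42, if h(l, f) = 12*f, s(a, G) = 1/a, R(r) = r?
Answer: 1184/5 ≈ 236.80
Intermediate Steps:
136 + h((4 - 1)*(-2), s(5, R(1)))*42 = 136 + (12/5)*42 = 136 + 504/5 = 1184/5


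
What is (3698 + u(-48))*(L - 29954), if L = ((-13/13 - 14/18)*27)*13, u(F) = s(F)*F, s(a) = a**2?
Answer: 3268604732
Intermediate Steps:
u(F) = F**3 (u(F) = F**2*F = F**3)
L = -624 (L = ((-13*1/13 - 14*1/18)*27)*13 = ((-1 - 7/9)*27)*13 = -16/9*27*13 = -48*13 = -624)
(3698 + u(-48))*(L - 29954) = (3698 + (-48)**3)*(-624 - 29954) = (3698 - 110592)*(-30578) = -106894*(-30578) = 3268604732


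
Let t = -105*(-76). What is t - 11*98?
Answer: 6902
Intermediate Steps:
t = 7980
t - 11*98 = 7980 - 11*98 = 7980 - 1078 = 6902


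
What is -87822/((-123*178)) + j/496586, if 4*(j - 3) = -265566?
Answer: 342745251/88392308 ≈ 3.8775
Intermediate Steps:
j = -132777/2 (j = 3 + (¼)*(-265566) = 3 - 132783/2 = -132777/2 ≈ -66389.)
-87822/((-123*178)) + j/496586 = -87822/((-123*178)) - 132777/2/496586 = -87822/(-21894) - 132777/2*1/496586 = -87822*(-1/21894) - 132777/993172 = 357/89 - 132777/993172 = 342745251/88392308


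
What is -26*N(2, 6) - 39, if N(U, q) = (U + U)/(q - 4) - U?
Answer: -39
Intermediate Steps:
N(U, q) = -U + 2*U/(-4 + q) (N(U, q) = (2*U)/(-4 + q) - U = 2*U/(-4 + q) - U = -U + 2*U/(-4 + q))
-26*N(2, 6) - 39 = -52*(6 - 1*6)/(-4 + 6) - 39 = -52*(6 - 6)/2 - 39 = -52*0/2 - 39 = -26*0 - 39 = 0 - 39 = -39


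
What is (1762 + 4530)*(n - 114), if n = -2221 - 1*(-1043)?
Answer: -8129264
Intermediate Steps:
n = -1178 (n = -2221 + 1043 = -1178)
(1762 + 4530)*(n - 114) = (1762 + 4530)*(-1178 - 114) = 6292*(-1292) = -8129264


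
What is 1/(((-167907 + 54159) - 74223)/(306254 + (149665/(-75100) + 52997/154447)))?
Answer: -236814115417883/145351328898580 ≈ -1.6293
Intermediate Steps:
1/(((-167907 + 54159) - 74223)/(306254 + (149665/(-75100) + 52997/154447))) = 1/((-113748 - 74223)/(306254 + (149665*(-1/75100) + 52997*(1/154447)))) = 1/(-187971/(306254 + (-29933/15020 + 52997/154447))) = 1/(-187971/(306254 - 3827047111/2319793940)) = 1/(-187971/710442346253649/2319793940) = 1/(-187971*2319793940/710442346253649) = 1/(-145351328898580/236814115417883) = -236814115417883/145351328898580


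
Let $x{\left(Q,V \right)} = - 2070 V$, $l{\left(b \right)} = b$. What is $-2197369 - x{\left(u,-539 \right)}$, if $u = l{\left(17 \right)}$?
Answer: $-3313099$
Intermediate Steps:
$u = 17$
$-2197369 - x{\left(u,-539 \right)} = -2197369 - \left(-2070\right) \left(-539\right) = -2197369 - 1115730 = -3313099$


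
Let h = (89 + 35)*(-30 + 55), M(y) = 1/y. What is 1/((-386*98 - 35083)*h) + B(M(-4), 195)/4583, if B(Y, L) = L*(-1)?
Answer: -44074704083/1035868450300 ≈ -0.042549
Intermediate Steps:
B(Y, L) = -L
h = 3100 (h = 124*25 = 3100)
1/((-386*98 - 35083)*h) + B(M(-4), 195)/4583 = 1/(-386*98 - 35083*3100) - 1*195/4583 = (1/3100)/(-37828 - 35083) - 195*1/4583 = (1/3100)/(-72911) - 195/4583 = -1/72911*1/3100 - 195/4583 = -1/226024100 - 195/4583 = -44074704083/1035868450300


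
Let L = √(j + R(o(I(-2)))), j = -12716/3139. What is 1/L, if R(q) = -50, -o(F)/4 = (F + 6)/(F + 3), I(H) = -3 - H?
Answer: -I*√532581574/169666 ≈ -0.13602*I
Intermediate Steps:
o(F) = -4*(6 + F)/(3 + F) (o(F) = -4*(F + 6)/(F + 3) = -4*(6 + F)/(3 + F))
j = -12716/3139 (j = -12716*1/3139 = -12716/3139 ≈ -4.0510)
L = I*√532581574/3139 (L = √(-12716/3139 - 50) = √(-169666/3139) = I*√532581574/3139 ≈ 7.3519*I)
1/L = 1/(I*√532581574/3139) = -I*√532581574/169666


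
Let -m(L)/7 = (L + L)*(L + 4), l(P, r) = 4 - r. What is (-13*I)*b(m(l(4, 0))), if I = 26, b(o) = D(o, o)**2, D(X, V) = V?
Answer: -67837952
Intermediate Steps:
m(L) = -14*L*(4 + L) (m(L) = -7*(L + L)*(L + 4) = -7*2*L*(4 + L) = -14*L*(4 + L))
b(o) = o**2
(-13*I)*b(m(l(4, 0))) = (-13*26)*(-14*(4 - 1*0)*(4 + (4 - 1*0)))**2 = -338*196*(4 + 0)**2*(4 + (4 + 0))**2 = -338*3136*(4 + 4)**2 = -338*(-14*4*8)**2 = -338*(-448)**2 = -338*200704 = -67837952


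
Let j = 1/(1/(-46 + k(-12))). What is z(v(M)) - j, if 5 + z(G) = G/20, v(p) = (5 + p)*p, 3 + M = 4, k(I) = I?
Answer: 533/10 ≈ 53.300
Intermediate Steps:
M = 1 (M = -3 + 4 = 1)
v(p) = p*(5 + p)
z(G) = -5 + G/20
j = -58 (j = 1/(1/(-46 - 12)) = 1/(1/(-58)) = 1/(-1/58) = -58)
z(v(M)) - j = (-5 + (1*(5 + 1))/20) - 1*(-58) = (-5 + (1*6)/20) + 58 = (-5 + (1/20)*6) + 58 = (-5 + 3/10) + 58 = -47/10 + 58 = 533/10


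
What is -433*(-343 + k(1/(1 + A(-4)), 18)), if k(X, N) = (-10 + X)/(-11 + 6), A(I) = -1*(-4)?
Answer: 3691758/25 ≈ 1.4767e+5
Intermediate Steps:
A(I) = 4
k(X, N) = 2 - X/5 (k(X, N) = (-10 + X)/(-5) = (-10 + X)*(-⅕) = 2 - X/5)
-433*(-343 + k(1/(1 + A(-4)), 18)) = -433*(-343 + (2 - 1/(5*(1 + 4)))) = -433*(-343 + (2 - ⅕/5)) = -433*(-343 + (2 - ⅕*⅕)) = -433*(-343 + (2 - 1/25)) = -433*(-343 + 49/25) = -433*(-8526/25) = 3691758/25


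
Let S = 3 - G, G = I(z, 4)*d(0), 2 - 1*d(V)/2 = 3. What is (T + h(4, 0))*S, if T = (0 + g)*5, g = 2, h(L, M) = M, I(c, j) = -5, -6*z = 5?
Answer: -70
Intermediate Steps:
z = -⅚ (z = -⅙*5 = -⅚ ≈ -0.83333)
d(V) = -2 (d(V) = 4 - 2*3 = 4 - 6 = -2)
G = 10 (G = -5*(-2) = 10)
S = -7 (S = 3 - 1*10 = 3 - 10 = -7)
T = 10 (T = (0 + 2)*5 = 2*5 = 10)
(T + h(4, 0))*S = (10 + 0)*(-7) = 10*(-7) = -70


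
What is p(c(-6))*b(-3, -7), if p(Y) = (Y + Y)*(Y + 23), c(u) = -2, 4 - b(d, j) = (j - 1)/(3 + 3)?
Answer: -448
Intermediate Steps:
b(d, j) = 25/6 - j/6 (b(d, j) = 4 - (j - 1)/(3 + 3) = 4 - (-1 + j)/6 = 4 - (-⅙ + j/6) = 4 + (⅙ - j/6) = 25/6 - j/6)
p(Y) = 2*Y*(23 + Y) (p(Y) = (2*Y)*(23 + Y) = 2*Y*(23 + Y))
p(c(-6))*b(-3, -7) = (2*(-2)*(23 - 2))*(25/6 - ⅙*(-7)) = (2*(-2)*21)*(25/6 + 7/6) = -84*16/3 = -448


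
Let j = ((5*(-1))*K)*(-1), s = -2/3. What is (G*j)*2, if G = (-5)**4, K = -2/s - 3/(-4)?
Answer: 46875/2 ≈ 23438.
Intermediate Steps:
s = -2/3 (s = -2*1/3 = -2/3 ≈ -0.66667)
K = 15/4 (K = -2/(-2/3) - 3/(-4) = -2*(-3/2) - 3*(-1/4) = 3 + 3/4 = 15/4 ≈ 3.7500)
G = 625
j = 75/4 (j = ((5*(-1))*(15/4))*(-1) = -5*15/4*(-1) = -75/4*(-1) = 75/4 ≈ 18.750)
(G*j)*2 = (625*(75/4))*2 = (46875/4)*2 = 46875/2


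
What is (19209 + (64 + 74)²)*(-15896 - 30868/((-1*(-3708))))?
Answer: -187991933059/309 ≈ -6.0839e+8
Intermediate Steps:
(19209 + (64 + 74)²)*(-15896 - 30868/((-1*(-3708)))) = (19209 + 138²)*(-15896 - 30868/3708) = (19209 + 19044)*(-15896 - 30868*1/3708) = 38253*(-15896 - 7717/927) = 38253*(-14743309/927) = -187991933059/309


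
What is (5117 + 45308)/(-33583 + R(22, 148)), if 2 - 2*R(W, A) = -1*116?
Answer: -50425/33524 ≈ -1.5041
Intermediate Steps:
R(W, A) = 59 (R(W, A) = 1 - (-1)*116/2 = 1 - 1/2*(-116) = 1 + 58 = 59)
(5117 + 45308)/(-33583 + R(22, 148)) = (5117 + 45308)/(-33583 + 59) = 50425/(-33524) = 50425*(-1/33524) = -50425/33524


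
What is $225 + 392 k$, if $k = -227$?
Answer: $-88759$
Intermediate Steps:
$225 + 392 k = 225 + 392 \left(-227\right) = 225 - 88984 = -88759$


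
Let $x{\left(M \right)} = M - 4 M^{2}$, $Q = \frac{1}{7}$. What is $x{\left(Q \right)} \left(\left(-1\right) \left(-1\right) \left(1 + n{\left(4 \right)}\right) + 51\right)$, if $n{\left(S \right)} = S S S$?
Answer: $\frac{348}{49} \approx 7.102$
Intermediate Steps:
$n{\left(S \right)} = S^{3}$ ($n{\left(S \right)} = S^{2} S = S^{3}$)
$Q = \frac{1}{7} \approx 0.14286$
$x{\left(M \right)} = M - 4 M^{2}$
$x{\left(Q \right)} \left(\left(-1\right) \left(-1\right) \left(1 + n{\left(4 \right)}\right) + 51\right) = \frac{1 - \frac{4}{7}}{7} \left(\left(-1\right) \left(-1\right) \left(1 + 4^{3}\right) + 51\right) = \frac{1 - \frac{4}{7}}{7} \left(1 \left(1 + 64\right) + 51\right) = \frac{1}{7} \cdot \frac{3}{7} \left(1 \cdot 65 + 51\right) = \frac{3 \left(65 + 51\right)}{49} = \frac{3}{49} \cdot 116 = \frac{348}{49}$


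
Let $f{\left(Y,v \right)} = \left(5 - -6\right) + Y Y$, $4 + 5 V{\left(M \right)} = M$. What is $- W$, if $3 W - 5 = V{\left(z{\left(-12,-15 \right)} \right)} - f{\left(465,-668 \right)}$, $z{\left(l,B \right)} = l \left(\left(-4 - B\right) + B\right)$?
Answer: $\frac{1081111}{15} \approx 72074.0$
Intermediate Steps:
$z{\left(l,B \right)} = - 4 l$ ($z{\left(l,B \right)} = l \left(-4\right) = - 4 l$)
$V{\left(M \right)} = - \frac{4}{5} + \frac{M}{5}$
$f{\left(Y,v \right)} = 11 + Y^{2}$ ($f{\left(Y,v \right)} = \left(5 + 6\right) + Y^{2} = 11 + Y^{2}$)
$W = - \frac{1081111}{15}$ ($W = \frac{5}{3} + \frac{\left(- \frac{4}{5} + \frac{\left(-4\right) \left(-12\right)}{5}\right) - \left(11 + 465^{2}\right)}{3} = \frac{5}{3} + \frac{\left(- \frac{4}{5} + \frac{1}{5} \cdot 48\right) - \left(11 + 216225\right)}{3} = \frac{5}{3} + \frac{\left(- \frac{4}{5} + \frac{48}{5}\right) - 216236}{3} = \frac{5}{3} + \frac{\frac{44}{5} - 216236}{3} = \frac{5}{3} + \frac{1}{3} \left(- \frac{1081136}{5}\right) = \frac{5}{3} - \frac{1081136}{15} = - \frac{1081111}{15} \approx -72074.0$)
$- W = \left(-1\right) \left(- \frac{1081111}{15}\right) = \frac{1081111}{15}$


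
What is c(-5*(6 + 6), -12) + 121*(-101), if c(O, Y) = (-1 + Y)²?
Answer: -12052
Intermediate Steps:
c(-5*(6 + 6), -12) + 121*(-101) = (-1 - 12)² + 121*(-101) = (-13)² - 12221 = 169 - 12221 = -12052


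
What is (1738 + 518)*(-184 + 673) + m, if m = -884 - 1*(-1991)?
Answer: 1104291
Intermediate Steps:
m = 1107 (m = -884 + 1991 = 1107)
(1738 + 518)*(-184 + 673) + m = (1738 + 518)*(-184 + 673) + 1107 = 2256*489 + 1107 = 1103184 + 1107 = 1104291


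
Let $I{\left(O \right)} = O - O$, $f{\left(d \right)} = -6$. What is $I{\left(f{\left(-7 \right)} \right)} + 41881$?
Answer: $41881$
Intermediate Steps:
$I{\left(O \right)} = 0$
$I{\left(f{\left(-7 \right)} \right)} + 41881 = 0 + 41881 = 41881$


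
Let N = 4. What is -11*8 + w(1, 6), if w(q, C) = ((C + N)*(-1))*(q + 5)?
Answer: -148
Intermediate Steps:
w(q, C) = (-4 - C)*(5 + q) (w(q, C) = ((C + 4)*(-1))*(q + 5) = ((4 + C)*(-1))*(5 + q) = (-4 - C)*(5 + q))
-11*8 + w(1, 6) = -11*8 + (-20 - 5*6 - 4*1 - 1*6*1) = -88 + (-20 - 30 - 4 - 6) = -88 - 60 = -148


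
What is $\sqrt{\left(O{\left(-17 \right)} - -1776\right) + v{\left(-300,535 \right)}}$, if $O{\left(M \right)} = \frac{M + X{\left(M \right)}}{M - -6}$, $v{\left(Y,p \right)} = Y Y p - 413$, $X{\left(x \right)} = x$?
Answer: $\frac{\sqrt{5826315297}}{11} \approx 6939.1$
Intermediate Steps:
$v{\left(Y,p \right)} = -413 + p Y^{2}$ ($v{\left(Y,p \right)} = Y^{2} p - 413 = p Y^{2} - 413 = -413 + p Y^{2}$)
$O{\left(M \right)} = \frac{2 M}{6 + M}$ ($O{\left(M \right)} = \frac{M + M}{M - -6} = \frac{2 M}{M + 6} = \frac{2 M}{6 + M}$)
$\sqrt{\left(O{\left(-17 \right)} - -1776\right) + v{\left(-300,535 \right)}} = \sqrt{\left(2 \left(-17\right) \frac{1}{6 - 17} - -1776\right) - \left(413 - 535 \left(-300\right)^{2}\right)} = \sqrt{\left(2 \left(-17\right) \frac{1}{-11} + 1776\right) + \left(-413 + 535 \cdot 90000\right)} = \sqrt{\left(2 \left(-17\right) \left(- \frac{1}{11}\right) + 1776\right) + \left(-413 + 48150000\right)} = \sqrt{\left(\frac{34}{11} + 1776\right) + 48149587} = \sqrt{\frac{19570}{11} + 48149587} = \sqrt{\frac{529665027}{11}} = \frac{\sqrt{5826315297}}{11}$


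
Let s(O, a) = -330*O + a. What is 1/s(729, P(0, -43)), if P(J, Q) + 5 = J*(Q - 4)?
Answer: -1/240575 ≈ -4.1567e-6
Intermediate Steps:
P(J, Q) = -5 + J*(-4 + Q) (P(J, Q) = -5 + J*(Q - 4) = -5 + J*(-4 + Q))
s(O, a) = a - 330*O
1/s(729, P(0, -43)) = 1/((-5 - 4*0 + 0*(-43)) - 330*729) = 1/((-5 + 0 + 0) - 240570) = 1/(-5 - 240570) = 1/(-240575) = -1/240575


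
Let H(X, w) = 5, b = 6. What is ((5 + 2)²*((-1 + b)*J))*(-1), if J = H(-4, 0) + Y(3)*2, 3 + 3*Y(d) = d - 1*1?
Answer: -3185/3 ≈ -1061.7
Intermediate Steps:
Y(d) = -4/3 + d/3 (Y(d) = -1 + (d - 1*1)/3 = -1 + (d - 1)/3 = -1 + (-1 + d)/3 = -1 + (-⅓ + d/3) = -4/3 + d/3)
J = 13/3 (J = 5 + (-4/3 + (⅓)*3)*2 = 5 + (-4/3 + 1)*2 = 5 - ⅓*2 = 5 - ⅔ = 13/3 ≈ 4.3333)
((5 + 2)²*((-1 + b)*J))*(-1) = ((5 + 2)²*((-1 + 6)*(13/3)))*(-1) = (7²*(5*(13/3)))*(-1) = (49*(65/3))*(-1) = (3185/3)*(-1) = -3185/3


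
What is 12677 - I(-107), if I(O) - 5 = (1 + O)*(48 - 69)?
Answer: 10446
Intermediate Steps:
I(O) = -16 - 21*O (I(O) = 5 + (1 + O)*(48 - 69) = 5 + (1 + O)*(-21) = 5 + (-21 - 21*O) = -16 - 21*O)
12677 - I(-107) = 12677 - (-16 - 21*(-107)) = 12677 - (-16 + 2247) = 12677 - 1*2231 = 12677 - 2231 = 10446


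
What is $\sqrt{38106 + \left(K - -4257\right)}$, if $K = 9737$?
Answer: $10 \sqrt{521} \approx 228.25$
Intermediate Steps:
$\sqrt{38106 + \left(K - -4257\right)} = \sqrt{38106 + \left(9737 - -4257\right)} = \sqrt{38106 + \left(9737 + 4257\right)} = \sqrt{38106 + 13994} = \sqrt{52100} = 10 \sqrt{521}$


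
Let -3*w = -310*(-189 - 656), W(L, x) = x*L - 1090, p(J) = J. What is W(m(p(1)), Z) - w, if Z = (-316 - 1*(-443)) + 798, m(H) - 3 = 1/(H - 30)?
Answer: 7740370/87 ≈ 88970.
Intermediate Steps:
m(H) = 3 + 1/(-30 + H) (m(H) = 3 + 1/(H - 30) = 3 + 1/(-30 + H))
Z = 925 (Z = (-316 + 443) + 798 = 127 + 798 = 925)
W(L, x) = -1090 + L*x (W(L, x) = L*x - 1090 = -1090 + L*x)
w = -261950/3 (w = -(-310)*(-189 - 656)/3 = -(-310)*(-845)/3 = -⅓*261950 = -261950/3 ≈ -87317.)
W(m(p(1)), Z) - w = (-1090 + ((-89 + 3*1)/(-30 + 1))*925) - 1*(-261950/3) = (-1090 + ((-89 + 3)/(-29))*925) + 261950/3 = (-1090 - 1/29*(-86)*925) + 261950/3 = (-1090 + (86/29)*925) + 261950/3 = (-1090 + 79550/29) + 261950/3 = 47940/29 + 261950/3 = 7740370/87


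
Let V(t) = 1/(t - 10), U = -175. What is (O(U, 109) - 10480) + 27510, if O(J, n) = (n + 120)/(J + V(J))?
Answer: 551320915/32376 ≈ 17029.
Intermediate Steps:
V(t) = 1/(-10 + t)
O(J, n) = (120 + n)/(J + 1/(-10 + J)) (O(J, n) = (n + 120)/(J + 1/(-10 + J)) = (120 + n)/(J + 1/(-10 + J)))
(O(U, 109) - 10480) + 27510 = ((-10 - 175)*(120 + 109)/(1 - 175*(-10 - 175)) - 10480) + 27510 = (-185*229/(1 - 175*(-185)) - 10480) + 27510 = (-185*229/(1 + 32375) - 10480) + 27510 = (-185*229/32376 - 10480) + 27510 = ((1/32376)*(-185)*229 - 10480) + 27510 = (-42365/32376 - 10480) + 27510 = -339342845/32376 + 27510 = 551320915/32376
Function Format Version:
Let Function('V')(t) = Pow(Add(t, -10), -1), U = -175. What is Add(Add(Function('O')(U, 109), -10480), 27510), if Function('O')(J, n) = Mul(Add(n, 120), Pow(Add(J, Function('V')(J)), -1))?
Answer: Rational(551320915, 32376) ≈ 17029.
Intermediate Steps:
Function('V')(t) = Pow(Add(-10, t), -1)
Function('O')(J, n) = Mul(Pow(Add(J, Pow(Add(-10, J), -1)), -1), Add(120, n)) (Function('O')(J, n) = Mul(Add(n, 120), Pow(Add(J, Pow(Add(-10, J), -1)), -1)) = Mul(Add(120, n), Pow(Add(J, Pow(Add(-10, J), -1)), -1)) = Mul(Pow(Add(J, Pow(Add(-10, J), -1)), -1), Add(120, n)))
Add(Add(Function('O')(U, 109), -10480), 27510) = Add(Add(Mul(Pow(Add(1, Mul(-175, Add(-10, -175))), -1), Add(-10, -175), Add(120, 109)), -10480), 27510) = Add(Add(Mul(Pow(Add(1, Mul(-175, -185)), -1), -185, 229), -10480), 27510) = Add(Add(Mul(Pow(Add(1, 32375), -1), -185, 229), -10480), 27510) = Add(Add(Mul(Pow(32376, -1), -185, 229), -10480), 27510) = Add(Add(Mul(Rational(1, 32376), -185, 229), -10480), 27510) = Add(Add(Rational(-42365, 32376), -10480), 27510) = Add(Rational(-339342845, 32376), 27510) = Rational(551320915, 32376)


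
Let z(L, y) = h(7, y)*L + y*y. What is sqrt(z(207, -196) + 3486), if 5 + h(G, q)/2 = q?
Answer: 4*I*sqrt(2582) ≈ 203.25*I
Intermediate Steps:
h(G, q) = -10 + 2*q
z(L, y) = y**2 + L*(-10 + 2*y) (z(L, y) = (-10 + 2*y)*L + y*y = L*(-10 + 2*y) + y**2 = y**2 + L*(-10 + 2*y))
sqrt(z(207, -196) + 3486) = sqrt(((-196)**2 + 2*207*(-5 - 196)) + 3486) = sqrt((38416 + 2*207*(-201)) + 3486) = sqrt((38416 - 83214) + 3486) = sqrt(-44798 + 3486) = sqrt(-41312) = 4*I*sqrt(2582)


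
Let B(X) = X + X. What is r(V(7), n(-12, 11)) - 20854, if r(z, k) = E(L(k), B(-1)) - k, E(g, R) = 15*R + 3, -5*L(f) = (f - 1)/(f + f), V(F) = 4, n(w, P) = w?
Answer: -20869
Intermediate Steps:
B(X) = 2*X
L(f) = -(-1 + f)/(10*f) (L(f) = -(f - 1)/(5*(f + f)) = -(-1 + f)/(5*(2*f)) = -(-1 + f)*1/(2*f)/5 = -(-1 + f)/(10*f))
E(g, R) = 3 + 15*R
r(z, k) = -27 - k (r(z, k) = (3 + 15*(2*(-1))) - k = (3 + 15*(-2)) - k = (3 - 30) - k = -27 - k)
r(V(7), n(-12, 11)) - 20854 = (-27 - 1*(-12)) - 20854 = (-27 + 12) - 20854 = -15 - 20854 = -20869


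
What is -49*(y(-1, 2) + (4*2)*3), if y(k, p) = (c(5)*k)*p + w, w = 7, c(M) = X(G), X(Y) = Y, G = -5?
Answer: -2009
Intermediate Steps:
c(M) = -5
y(k, p) = 7 - 5*k*p (y(k, p) = (-5*k)*p + 7 = -5*k*p + 7 = 7 - 5*k*p)
-49*(y(-1, 2) + (4*2)*3) = -49*((7 - 5*(-1)*2) + (4*2)*3) = -49*((7 + 10) + 8*3) = -49*(17 + 24) = -49*41 = -2009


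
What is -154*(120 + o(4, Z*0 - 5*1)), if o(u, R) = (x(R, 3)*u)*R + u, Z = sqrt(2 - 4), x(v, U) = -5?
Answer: -34496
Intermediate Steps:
Z = I*sqrt(2) (Z = sqrt(-2) = I*sqrt(2) ≈ 1.4142*I)
o(u, R) = u - 5*R*u (o(u, R) = (-5*u)*R + u = -5*R*u + u = u - 5*R*u)
-154*(120 + o(4, Z*0 - 5*1)) = -154*(120 + 4*(1 - 5*((I*sqrt(2))*0 - 5*1))) = -154*(120 + 4*(1 - 5*(0 - 5))) = -154*(120 + 4*(1 - 5*(-5))) = -154*(120 + 4*(1 + 25)) = -154*(120 + 4*26) = -154*(120 + 104) = -154*224 = -34496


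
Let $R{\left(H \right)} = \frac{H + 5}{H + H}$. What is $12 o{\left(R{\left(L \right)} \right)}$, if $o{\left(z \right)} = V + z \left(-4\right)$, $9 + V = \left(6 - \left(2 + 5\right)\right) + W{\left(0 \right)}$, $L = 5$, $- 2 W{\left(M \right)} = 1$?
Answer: $-174$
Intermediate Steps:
$W{\left(M \right)} = - \frac{1}{2}$ ($W{\left(M \right)} = \left(- \frac{1}{2}\right) 1 = - \frac{1}{2}$)
$V = - \frac{21}{2}$ ($V = -9 + \left(\left(6 - \left(2 + 5\right)\right) - \frac{1}{2}\right) = -9 + \left(\left(6 - 7\right) - \frac{1}{2}\right) = -9 - \frac{3}{2} = - \frac{21}{2} \approx -10.5$)
$R{\left(H \right)} = \frac{5 + H}{2 H}$
$o{\left(z \right)} = - \frac{21}{2} - 4 z$ ($o{\left(z \right)} = - \frac{21}{2} + z \left(-4\right) = - \frac{21}{2} - 4 z$)
$12 o{\left(R{\left(L \right)} \right)} = 12 \left(- \frac{21}{2} - 4 \frac{5 + 5}{2 \cdot 5}\right) = 12 \left(- \frac{21}{2} - 4 \cdot \frac{1}{2} \cdot \frac{1}{5} \cdot 10\right) = 12 \left(- \frac{21}{2} - 4\right) = 12 \left(- \frac{29}{2}\right) = -174$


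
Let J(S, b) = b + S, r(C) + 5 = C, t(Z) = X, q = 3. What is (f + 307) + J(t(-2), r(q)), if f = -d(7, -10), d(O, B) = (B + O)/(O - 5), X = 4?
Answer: 621/2 ≈ 310.50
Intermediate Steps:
t(Z) = 4
r(C) = -5 + C
J(S, b) = S + b
d(O, B) = (B + O)/(-5 + O)
f = 3/2 (f = -(-10 + 7)/(-5 + 7) = -(-3)/2 = -1*(-3/2) = 3/2 ≈ 1.5000)
(f + 307) + J(t(-2), r(q)) = (3/2 + 307) + (4 + (-5 + 3)) = 617/2 + (4 - 2) = 617/2 + 2 = 621/2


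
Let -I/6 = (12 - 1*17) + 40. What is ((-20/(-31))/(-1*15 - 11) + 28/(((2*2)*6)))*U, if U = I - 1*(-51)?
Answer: -146333/806 ≈ -181.55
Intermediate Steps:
I = -210 (I = -6*((12 - 1*17) + 40) = -6*((12 - 17) + 40) = -6*(-5 + 40) = -6*35 = -210)
U = -159 (U = -210 - 1*(-51) = -210 + 51 = -159)
((-20/(-31))/(-1*15 - 11) + 28/(((2*2)*6)))*U = ((-20/(-31))/(-1*15 - 11) + 28/(((2*2)*6)))*(-159) = ((-20*(-1/31))/(-15 - 11) + 28/((4*6)))*(-159) = ((20/31)/(-26) + 28/24)*(-159) = ((20/31)*(-1/26) + 28*(1/24))*(-159) = (-10/403 + 7/6)*(-159) = (2761/2418)*(-159) = -146333/806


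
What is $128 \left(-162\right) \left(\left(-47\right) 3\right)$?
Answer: $2923776$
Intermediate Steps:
$128 \left(-162\right) \left(\left(-47\right) 3\right) = \left(-20736\right) \left(-141\right) = 2923776$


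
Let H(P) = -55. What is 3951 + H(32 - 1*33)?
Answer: 3896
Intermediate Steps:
3951 + H(32 - 1*33) = 3951 - 55 = 3896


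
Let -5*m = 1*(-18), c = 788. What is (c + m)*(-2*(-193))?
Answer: 1527788/5 ≈ 3.0556e+5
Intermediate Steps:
m = 18/5 (m = -(-18)/5 = -⅕*(-18) = 18/5 ≈ 3.6000)
(c + m)*(-2*(-193)) = (788 + 18/5)*(-2*(-193)) = (3958/5)*386 = 1527788/5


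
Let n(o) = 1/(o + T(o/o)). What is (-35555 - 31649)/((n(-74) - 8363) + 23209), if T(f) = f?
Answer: -4905892/1083757 ≈ -4.5267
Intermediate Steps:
n(o) = 1/(1 + o) (n(o) = 1/(o + o/o) = 1/(o + 1) = 1/(1 + o))
(-35555 - 31649)/((n(-74) - 8363) + 23209) = (-35555 - 31649)/((1/(1 - 74) - 8363) + 23209) = -67204/((1/(-73) - 8363) + 23209) = -67204/((-1/73 - 8363) + 23209) = -67204/(-610500/73 + 23209) = -67204/1083757/73 = -67204*73/1083757 = -4905892/1083757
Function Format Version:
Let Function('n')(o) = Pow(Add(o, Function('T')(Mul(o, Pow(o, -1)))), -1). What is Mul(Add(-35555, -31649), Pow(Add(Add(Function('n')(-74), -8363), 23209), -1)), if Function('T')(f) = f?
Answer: Rational(-4905892, 1083757) ≈ -4.5267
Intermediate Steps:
Function('n')(o) = Pow(Add(1, o), -1) (Function('n')(o) = Pow(Add(o, Mul(o, Pow(o, -1))), -1) = Pow(Add(o, 1), -1) = Pow(Add(1, o), -1))
Mul(Add(-35555, -31649), Pow(Add(Add(Function('n')(-74), -8363), 23209), -1)) = Mul(Add(-35555, -31649), Pow(Add(Add(Pow(Add(1, -74), -1), -8363), 23209), -1)) = Mul(-67204, Pow(Add(Add(Pow(-73, -1), -8363), 23209), -1)) = Mul(-67204, Pow(Add(Add(Rational(-1, 73), -8363), 23209), -1)) = Mul(-67204, Pow(Add(Rational(-610500, 73), 23209), -1)) = Mul(-67204, Pow(Rational(1083757, 73), -1)) = Mul(-67204, Rational(73, 1083757)) = Rational(-4905892, 1083757)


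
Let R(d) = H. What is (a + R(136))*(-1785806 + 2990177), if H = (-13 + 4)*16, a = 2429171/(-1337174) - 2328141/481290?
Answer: -9730928833403088087/53630706205 ≈ -1.8144e+8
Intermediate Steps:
a = -356855443677/53630706205 (a = 2429171*(-1/1337174) - 2328141*1/481290 = -2429171/1337174 - 776047/160430 = -356855443677/53630706205 ≈ -6.6539)
H = -144 (H = -9*16 = -144)
R(d) = -144
(a + R(136))*(-1785806 + 2990177) = (-356855443677/53630706205 - 144)*(-1785806 + 2990177) = -8079677137197/53630706205*1204371 = -9730928833403088087/53630706205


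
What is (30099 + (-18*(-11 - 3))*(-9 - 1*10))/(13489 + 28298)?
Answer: 8437/13929 ≈ 0.60571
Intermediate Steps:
(30099 + (-18*(-11 - 3))*(-9 - 1*10))/(13489 + 28298) = (30099 + (-18*(-14))*(-9 - 10))/41787 = (30099 + 252*(-19))*(1/41787) = (30099 - 4788)*(1/41787) = 25311*(1/41787) = 8437/13929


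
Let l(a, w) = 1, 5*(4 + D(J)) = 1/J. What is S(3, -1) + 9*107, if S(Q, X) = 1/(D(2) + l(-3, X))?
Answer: 27917/29 ≈ 962.66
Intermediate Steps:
D(J) = -4 + 1/(5*J)
S(Q, X) = -10/29 (S(Q, X) = 1/((-4 + (⅕)/2) + 1) = 1/((-4 + (⅕)*(½)) + 1) = 1/((-4 + ⅒) + 1) = 1/(-39/10 + 1) = 1/(-29/10) = -10/29)
S(3, -1) + 9*107 = -10/29 + 9*107 = -10/29 + 963 = 27917/29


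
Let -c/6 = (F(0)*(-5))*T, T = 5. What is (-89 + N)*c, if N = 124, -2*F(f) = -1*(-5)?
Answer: -13125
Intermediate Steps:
F(f) = -5/2 (F(f) = -(-1)*(-5)/2 = -1/2*5 = -5/2)
c = -375 (c = -6*(-5/2*(-5))*5 = -75*5 = -6*125/2 = -375)
(-89 + N)*c = (-89 + 124)*(-375) = 35*(-375) = -13125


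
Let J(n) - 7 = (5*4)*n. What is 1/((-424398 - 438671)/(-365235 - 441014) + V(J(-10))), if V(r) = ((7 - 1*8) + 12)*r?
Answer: -806249/1710803558 ≈ -0.00047127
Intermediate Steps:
J(n) = 7 + 20*n (J(n) = 7 + (5*4)*n = 7 + 20*n)
V(r) = 11*r (V(r) = ((7 - 8) + 12)*r = (-1 + 12)*r = 11*r)
1/((-424398 - 438671)/(-365235 - 441014) + V(J(-10))) = 1/((-424398 - 438671)/(-365235 - 441014) + 11*(7 + 20*(-10))) = 1/(-863069/(-806249) + 11*(7 - 200)) = 1/(-863069*(-1/806249) + 11*(-193)) = 1/(863069/806249 - 2123) = 1/(-1710803558/806249) = -806249/1710803558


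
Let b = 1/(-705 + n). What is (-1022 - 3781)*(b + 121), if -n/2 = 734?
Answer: -1262862396/2173 ≈ -5.8116e+5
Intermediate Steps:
n = -1468 (n = -2*734 = -1468)
b = -1/2173 (b = 1/(-705 - 1468) = 1/(-2173) = -1/2173 ≈ -0.00046019)
(-1022 - 3781)*(b + 121) = (-1022 - 3781)*(-1/2173 + 121) = -4803*262932/2173 = -1262862396/2173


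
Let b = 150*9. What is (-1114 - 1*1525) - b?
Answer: -3989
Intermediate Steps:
b = 1350
(-1114 - 1*1525) - b = (-1114 - 1*1525) - 1*1350 = (-1114 - 1525) - 1350 = -2639 - 1350 = -3989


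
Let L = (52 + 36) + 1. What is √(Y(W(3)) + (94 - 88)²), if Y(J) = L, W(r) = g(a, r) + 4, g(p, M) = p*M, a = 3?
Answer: 5*√5 ≈ 11.180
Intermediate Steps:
g(p, M) = M*p
W(r) = 4 + 3*r (W(r) = r*3 + 4 = 3*r + 4 = 4 + 3*r)
L = 89 (L = 88 + 1 = 89)
Y(J) = 89
√(Y(W(3)) + (94 - 88)²) = √(89 + (94 - 88)²) = √(89 + 6²) = √(89 + 36) = √125 = 5*√5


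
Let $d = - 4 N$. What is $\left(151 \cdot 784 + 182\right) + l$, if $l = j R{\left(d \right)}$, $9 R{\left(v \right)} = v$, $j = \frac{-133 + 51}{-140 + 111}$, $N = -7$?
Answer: $\frac{30948022}{261} \approx 1.1857 \cdot 10^{5}$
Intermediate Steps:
$d = 28$ ($d = \left(-4\right) \left(-7\right) = 28$)
$j = \frac{82}{29}$ ($j = - \frac{82}{-29} = \left(-82\right) \left(- \frac{1}{29}\right) = \frac{82}{29} \approx 2.8276$)
$R{\left(v \right)} = \frac{v}{9}$
$l = \frac{2296}{261}$ ($l = \frac{82 \cdot \frac{1}{9} \cdot 28}{29} = \frac{82}{29} \cdot \frac{28}{9} = \frac{2296}{261} \approx 8.7969$)
$\left(151 \cdot 784 + 182\right) + l = \left(151 \cdot 784 + 182\right) + \frac{2296}{261} = \left(118384 + 182\right) + \frac{2296}{261} = 118566 + \frac{2296}{261} = \frac{30948022}{261}$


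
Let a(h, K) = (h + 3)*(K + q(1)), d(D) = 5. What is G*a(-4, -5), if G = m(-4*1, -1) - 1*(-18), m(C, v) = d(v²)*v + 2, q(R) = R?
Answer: 60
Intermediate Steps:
m(C, v) = 2 + 5*v (m(C, v) = 5*v + 2 = 2 + 5*v)
a(h, K) = (1 + K)*(3 + h) (a(h, K) = (h + 3)*(K + 1) = (3 + h)*(1 + K) = (1 + K)*(3 + h))
G = 15 (G = (2 + 5*(-1)) - 1*(-18) = (2 - 5) + 18 = -3 + 18 = 15)
G*a(-4, -5) = 15*(3 - 4 + 3*(-5) - 5*(-4)) = 15*(3 - 4 - 15 + 20) = 15*4 = 60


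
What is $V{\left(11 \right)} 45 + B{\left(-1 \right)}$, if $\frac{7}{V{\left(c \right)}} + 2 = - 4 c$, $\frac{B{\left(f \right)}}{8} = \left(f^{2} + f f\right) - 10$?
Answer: $- \frac{3259}{46} \approx -70.848$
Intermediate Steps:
$B{\left(f \right)} = -80 + 16 f^{2}$ ($B{\left(f \right)} = 8 \left(\left(f^{2} + f f\right) - 10\right) = 8 \left(\left(f^{2} + f^{2}\right) - 10\right) = 8 \left(2 f^{2} - 10\right) = 8 \left(-10 + 2 f^{2}\right) = -80 + 16 f^{2}$)
$V{\left(c \right)} = \frac{7}{-2 - 4 c}$
$V{\left(11 \right)} 45 + B{\left(-1 \right)} = - \frac{7}{2 + 4 \cdot 11} \cdot 45 - \left(80 - 16 \left(-1\right)^{2}\right) = - \frac{7}{2 + 44} \cdot 45 + \left(-80 + 16 \cdot 1\right) = - \frac{7}{46} \cdot 45 + \left(-80 + 16\right) = \left(-7\right) \frac{1}{46} \cdot 45 - 64 = \left(- \frac{7}{46}\right) 45 - 64 = - \frac{315}{46} - 64 = - \frac{3259}{46}$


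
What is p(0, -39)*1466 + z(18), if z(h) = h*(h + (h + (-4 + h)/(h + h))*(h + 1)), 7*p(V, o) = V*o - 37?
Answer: -7951/7 ≈ -1135.9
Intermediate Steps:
p(V, o) = -37/7 + V*o/7 (p(V, o) = (V*o - 37)/7 = (-37 + V*o)/7 = -37/7 + V*o/7)
z(h) = h*(h + (1 + h)*(h + (-4 + h)/(2*h))) (z(h) = h*(h + (h + (-4 + h)/((2*h)))*(1 + h)) = h*(h + (h + (-4 + h)*(1/(2*h)))*(1 + h)) = h*(h + (h + (-4 + h)/(2*h))*(1 + h)) = h*(h + (1 + h)*(h + (-4 + h)/(2*h))))
p(0, -39)*1466 + z(18) = (-37/7 + (⅐)*0*(-39))*1466 + (-2 + 18³ - 3/2*18 + (5/2)*18²) = (-37/7 + 0)*1466 + (-2 + 5832 - 27 + (5/2)*324) = -37/7*1466 + (-2 + 5832 - 27 + 810) = -54242/7 + 6613 = -7951/7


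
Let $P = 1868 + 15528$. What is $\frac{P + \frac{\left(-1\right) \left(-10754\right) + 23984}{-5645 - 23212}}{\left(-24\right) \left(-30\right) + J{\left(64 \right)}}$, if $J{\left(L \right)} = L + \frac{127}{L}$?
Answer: $\frac{32125544576}{1451593671} \approx 22.131$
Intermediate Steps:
$P = 17396$
$\frac{P + \frac{\left(-1\right) \left(-10754\right) + 23984}{-5645 - 23212}}{\left(-24\right) \left(-30\right) + J{\left(64 \right)}} = \frac{17396 + \frac{\left(-1\right) \left(-10754\right) + 23984}{-5645 - 23212}}{\left(-24\right) \left(-30\right) + \left(64 + \frac{127}{64}\right)} = \frac{17396 + \frac{10754 + 23984}{-28857}}{720 + \left(64 + 127 \cdot \frac{1}{64}\right)} = \frac{17396 + 34738 \left(- \frac{1}{28857}\right)}{720 + \left(64 + \frac{127}{64}\right)} = \frac{17396 - \frac{34738}{28857}}{720 + \frac{4223}{64}} = \frac{501961634}{28857 \cdot \frac{50303}{64}} = \frac{501961634}{28857} \cdot \frac{64}{50303} = \frac{32125544576}{1451593671}$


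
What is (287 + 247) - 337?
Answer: 197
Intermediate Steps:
(287 + 247) - 337 = 534 - 337 = 197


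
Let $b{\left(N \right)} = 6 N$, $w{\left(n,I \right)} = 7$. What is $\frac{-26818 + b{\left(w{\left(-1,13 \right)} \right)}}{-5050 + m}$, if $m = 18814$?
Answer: $- \frac{6694}{3441} \approx -1.9454$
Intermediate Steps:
$\frac{-26818 + b{\left(w{\left(-1,13 \right)} \right)}}{-5050 + m} = \frac{-26818 + 6 \cdot 7}{-5050 + 18814} = \frac{-26818 + 42}{13764} = \left(-26776\right) \frac{1}{13764} = - \frac{6694}{3441}$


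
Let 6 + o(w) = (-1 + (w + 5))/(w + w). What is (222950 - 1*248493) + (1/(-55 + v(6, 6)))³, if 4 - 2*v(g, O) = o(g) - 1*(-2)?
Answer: -5999670443087/234885113 ≈ -25543.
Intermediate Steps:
o(w) = -6 + (4 + w)/(2*w) (o(w) = -6 + (-1 + (w + 5))/(w + w) = -6 + (-1 + (5 + w))/((2*w)) = -6 + (4 + w)*(1/(2*w)) = -6 + (4 + w)/(2*w))
v(g, O) = 15/4 - 1/g (v(g, O) = 2 - ((-11/2 + 2/g) - 1*(-2))/2 = 2 - ((-11/2 + 2/g) + 2)/2 = 2 - (-7/2 + 2/g)/2 = 2 + (7/4 - 1/g) = 15/4 - 1/g)
(222950 - 1*248493) + (1/(-55 + v(6, 6)))³ = (222950 - 1*248493) + (1/(-55 + (15/4 - 1/6)))³ = (222950 - 248493) + (1/(-55 + (15/4 - 1*⅙)))³ = -25543 + (1/(-55 + (15/4 - ⅙)))³ = -25543 + (1/(-55 + 43/12))³ = -25543 + (1/(-617/12))³ = -25543 + (-12/617)³ = -25543 - 1728/234885113 = -5999670443087/234885113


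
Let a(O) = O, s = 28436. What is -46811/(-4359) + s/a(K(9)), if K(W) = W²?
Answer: 42581405/117693 ≈ 361.80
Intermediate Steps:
-46811/(-4359) + s/a(K(9)) = -46811/(-4359) + 28436/(9²) = -46811*(-1/4359) + 28436/81 = 46811/4359 + 28436*(1/81) = 46811/4359 + 28436/81 = 42581405/117693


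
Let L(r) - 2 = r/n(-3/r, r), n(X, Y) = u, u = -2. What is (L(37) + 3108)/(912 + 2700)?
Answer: 2061/2408 ≈ 0.85590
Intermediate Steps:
n(X, Y) = -2
L(r) = 2 - r/2 (L(r) = 2 + r/(-2) = 2 + r*(-½) = 2 - r/2)
(L(37) + 3108)/(912 + 2700) = ((2 - ½*37) + 3108)/(912 + 2700) = ((2 - 37/2) + 3108)/3612 = (-33/2 + 3108)*(1/3612) = (6183/2)*(1/3612) = 2061/2408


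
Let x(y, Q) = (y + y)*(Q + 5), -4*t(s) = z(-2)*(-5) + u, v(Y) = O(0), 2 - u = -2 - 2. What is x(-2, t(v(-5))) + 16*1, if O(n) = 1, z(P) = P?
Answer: 12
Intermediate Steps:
u = 6 (u = 2 - (-2 - 2) = 2 - 1*(-4) = 2 + 4 = 6)
v(Y) = 1
t(s) = -4 (t(s) = -(-2*(-5) + 6)/4 = -(10 + 6)/4 = -1/4*16 = -4)
x(y, Q) = 2*y*(5 + Q) (x(y, Q) = (2*y)*(5 + Q) = 2*y*(5 + Q))
x(-2, t(v(-5))) + 16*1 = 2*(-2)*(5 - 4) + 16*1 = 2*(-2)*1 + 16 = -4 + 16 = 12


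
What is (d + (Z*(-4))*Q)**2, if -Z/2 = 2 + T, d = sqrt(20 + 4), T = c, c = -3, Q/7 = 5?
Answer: 78424 - 1120*sqrt(6) ≈ 75681.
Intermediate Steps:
Q = 35 (Q = 7*5 = 35)
T = -3
d = 2*sqrt(6) (d = sqrt(24) = 2*sqrt(6) ≈ 4.8990)
Z = 2 (Z = -2*(2 - 3) = -2*(-1) = 2)
(d + (Z*(-4))*Q)**2 = (2*sqrt(6) + (2*(-4))*35)**2 = (2*sqrt(6) - 8*35)**2 = (2*sqrt(6) - 280)**2 = (-280 + 2*sqrt(6))**2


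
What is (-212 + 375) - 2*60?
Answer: 43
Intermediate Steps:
(-212 + 375) - 2*60 = 163 - 120 = 43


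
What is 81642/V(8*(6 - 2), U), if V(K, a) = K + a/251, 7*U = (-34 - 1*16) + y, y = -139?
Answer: 20492142/8005 ≈ 2559.9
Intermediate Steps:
U = -27 (U = ((-34 - 1*16) - 139)/7 = ((-34 - 16) - 139)/7 = (-50 - 139)/7 = (1/7)*(-189) = -27)
V(K, a) = K + a/251 (V(K, a) = K + a*(1/251) = K + a/251)
81642/V(8*(6 - 2), U) = 81642/(8*(6 - 2) + (1/251)*(-27)) = 81642/(8*4 - 27/251) = 81642/(32 - 27/251) = 81642/(8005/251) = 81642*(251/8005) = 20492142/8005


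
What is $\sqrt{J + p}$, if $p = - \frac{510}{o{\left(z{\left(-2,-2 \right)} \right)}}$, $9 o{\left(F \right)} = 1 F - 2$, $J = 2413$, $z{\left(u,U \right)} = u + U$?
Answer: $\sqrt{3178} \approx 56.374$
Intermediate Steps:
$z{\left(u,U \right)} = U + u$
$o{\left(F \right)} = - \frac{2}{9} + \frac{F}{9}$ ($o{\left(F \right)} = \frac{1 F - 2}{9} = \frac{F - 2}{9} = \frac{-2 + F}{9} = - \frac{2}{9} + \frac{F}{9}$)
$p = 765$ ($p = - \frac{510}{- \frac{2}{9} + \frac{-2 - 2}{9}} = - \frac{510}{- \frac{2}{9} + \frac{1}{9} \left(-4\right)} = - \frac{510}{- \frac{2}{9} - \frac{4}{9}} = - \frac{510}{- \frac{2}{3}} = \left(-510\right) \left(- \frac{3}{2}\right) = 765$)
$\sqrt{J + p} = \sqrt{2413 + 765} = \sqrt{3178}$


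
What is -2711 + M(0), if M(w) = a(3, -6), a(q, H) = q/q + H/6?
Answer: -2711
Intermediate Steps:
a(q, H) = 1 + H/6 (a(q, H) = 1 + H*(⅙) = 1 + H/6)
M(w) = 0 (M(w) = 1 + (⅙)*(-6) = 1 - 1 = 0)
-2711 + M(0) = -2711 + 0 = -2711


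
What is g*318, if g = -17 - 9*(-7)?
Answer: 14628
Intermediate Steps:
g = 46 (g = -17 + 63 = 46)
g*318 = 46*318 = 14628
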